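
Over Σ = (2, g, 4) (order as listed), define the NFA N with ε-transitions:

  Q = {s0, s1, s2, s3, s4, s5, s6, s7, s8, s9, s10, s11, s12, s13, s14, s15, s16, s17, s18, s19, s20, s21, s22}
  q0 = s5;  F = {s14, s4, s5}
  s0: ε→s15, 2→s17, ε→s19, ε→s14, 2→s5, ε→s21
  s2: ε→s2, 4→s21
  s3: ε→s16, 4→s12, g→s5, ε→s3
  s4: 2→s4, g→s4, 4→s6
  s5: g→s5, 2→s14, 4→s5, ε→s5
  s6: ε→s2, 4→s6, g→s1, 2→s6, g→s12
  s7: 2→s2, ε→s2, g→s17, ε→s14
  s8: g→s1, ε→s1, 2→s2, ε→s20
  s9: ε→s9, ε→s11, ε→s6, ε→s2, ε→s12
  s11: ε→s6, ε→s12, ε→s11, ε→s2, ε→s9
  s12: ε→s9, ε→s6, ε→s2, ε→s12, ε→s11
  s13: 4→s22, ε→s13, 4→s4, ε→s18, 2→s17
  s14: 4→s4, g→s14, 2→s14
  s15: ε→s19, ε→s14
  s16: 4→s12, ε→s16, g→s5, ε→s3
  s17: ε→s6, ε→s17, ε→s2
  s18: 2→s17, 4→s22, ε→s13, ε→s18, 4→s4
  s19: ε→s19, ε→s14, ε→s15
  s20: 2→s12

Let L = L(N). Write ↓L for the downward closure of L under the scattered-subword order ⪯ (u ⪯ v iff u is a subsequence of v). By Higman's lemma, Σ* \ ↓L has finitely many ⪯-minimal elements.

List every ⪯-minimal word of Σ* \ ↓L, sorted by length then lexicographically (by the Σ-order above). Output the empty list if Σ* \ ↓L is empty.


A = [244].

|Q|=23, |F|=3, |δ|=73 (42 ε).
min D↑ (4 st, q0=0, F={3}): 0:2→1,g→0,4→0 1:2→1,g→1,4→2 2:2→2,g→2,4→3 3:2→3,g→3,4→3.
'244': N↓-sim [10, 9, 8, 7] end={s1,s11,s12,s2,s21,s6,s9} rej; 3/3 single-dels accept.
1 obstructions.


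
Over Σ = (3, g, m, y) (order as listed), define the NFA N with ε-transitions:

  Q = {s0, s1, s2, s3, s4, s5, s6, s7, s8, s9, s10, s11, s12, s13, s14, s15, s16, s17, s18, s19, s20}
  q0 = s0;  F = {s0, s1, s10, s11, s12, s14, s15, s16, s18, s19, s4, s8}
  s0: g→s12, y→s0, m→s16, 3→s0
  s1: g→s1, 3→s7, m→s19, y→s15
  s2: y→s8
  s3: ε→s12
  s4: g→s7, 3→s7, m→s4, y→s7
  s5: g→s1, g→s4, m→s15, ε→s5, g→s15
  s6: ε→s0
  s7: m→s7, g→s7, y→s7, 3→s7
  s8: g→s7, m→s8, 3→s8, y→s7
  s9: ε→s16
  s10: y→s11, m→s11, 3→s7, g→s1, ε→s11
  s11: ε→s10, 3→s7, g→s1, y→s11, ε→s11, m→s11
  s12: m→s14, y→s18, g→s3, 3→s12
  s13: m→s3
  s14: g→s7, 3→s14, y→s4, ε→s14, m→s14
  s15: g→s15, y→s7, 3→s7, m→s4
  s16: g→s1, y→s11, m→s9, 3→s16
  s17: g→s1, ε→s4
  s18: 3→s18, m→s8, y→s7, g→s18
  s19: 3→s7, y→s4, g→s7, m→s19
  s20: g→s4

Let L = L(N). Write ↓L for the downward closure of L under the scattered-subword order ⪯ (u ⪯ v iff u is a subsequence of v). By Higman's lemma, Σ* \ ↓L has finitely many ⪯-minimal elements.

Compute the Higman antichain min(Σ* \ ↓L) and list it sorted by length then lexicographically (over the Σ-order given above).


Antichain: [gmg, gyy, mg3, my3].

|Q|=21, |F|=12, |δ|=69 (9 ε).
min D↑ (12 st, q0=0, F={7}): 0:3→0,g→1,m→2,y→0 1:3→1,g→1,m→3,y→4 2:3→2,g→5,m→2,y→6 3:3→3,g→7,m→3,y→8 4:3→4,g→4,m→9,y→7 5:3→7,g→5,m→10,y→11 6:3→7,g→5,m→6,y→6 7:3→7,g→7,m→7,y→7 8:3→7,g→7,m→8,y→7 9:3→9,g→7,m→9,y→7 10:3→7,g→7,m→10,y→8 11:3→7,g→11,m→8,y→7 (ε-aug+det+¬).
'gmg': |S_i|=[15, 10, 5, 1] end={s7} rej; 3/3 del acc.
'gyy': run [15, 10, 5, 1] end={s7} ∉↓L; 3/3 del acc.
'mg3': |S_i|=[15, 11, 5, 1] end={s7} rej; 3/3 del acc.
'my3': |S_i|=[15, 11, 7, 1] end={s7} — reject; 3/3 single-dels accept.
4 obstructions.


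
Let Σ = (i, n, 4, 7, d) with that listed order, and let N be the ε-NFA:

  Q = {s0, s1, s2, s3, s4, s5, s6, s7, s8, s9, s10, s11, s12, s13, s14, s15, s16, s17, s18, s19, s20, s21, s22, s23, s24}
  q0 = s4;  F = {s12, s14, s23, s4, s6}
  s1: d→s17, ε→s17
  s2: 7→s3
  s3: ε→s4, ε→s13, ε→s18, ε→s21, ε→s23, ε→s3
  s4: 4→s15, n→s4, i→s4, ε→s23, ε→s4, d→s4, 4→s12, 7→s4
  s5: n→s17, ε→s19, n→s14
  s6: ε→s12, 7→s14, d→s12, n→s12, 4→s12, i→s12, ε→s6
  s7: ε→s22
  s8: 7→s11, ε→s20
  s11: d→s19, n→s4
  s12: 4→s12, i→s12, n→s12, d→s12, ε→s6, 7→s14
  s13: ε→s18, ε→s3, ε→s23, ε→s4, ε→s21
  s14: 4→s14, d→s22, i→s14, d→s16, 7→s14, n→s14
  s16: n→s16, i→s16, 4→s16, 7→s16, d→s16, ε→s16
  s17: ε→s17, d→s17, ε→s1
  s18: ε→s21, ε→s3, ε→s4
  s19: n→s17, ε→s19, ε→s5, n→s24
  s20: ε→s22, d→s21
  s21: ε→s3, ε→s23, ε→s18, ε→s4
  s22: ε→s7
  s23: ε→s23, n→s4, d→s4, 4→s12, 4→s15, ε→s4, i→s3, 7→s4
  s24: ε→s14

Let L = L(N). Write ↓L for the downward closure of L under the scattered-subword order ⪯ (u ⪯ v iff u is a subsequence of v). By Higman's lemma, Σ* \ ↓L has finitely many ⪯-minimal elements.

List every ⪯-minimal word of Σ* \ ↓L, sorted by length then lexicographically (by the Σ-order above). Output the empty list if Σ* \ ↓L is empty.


|Q|=25, |F|=5, |δ|=81 (37 ε).
min D↑ (4 st, q0=0, F={3}): 0:i→0,n→0,4→1,7→0,d→0 1:i→1,n→1,4→1,7→2,d→1 2:i→2,n→2,4→2,7→2,d→3 3:i→3,n→3,4→3,7→3,d→3 [Hopcroft].
'47d': N↓-sim [13, 7, 4, 3] end={s16,s22,s7} ∉↓L; 3/3 deletions ∈↓L.
1 words, ⪯-incomp.

A = [47d].


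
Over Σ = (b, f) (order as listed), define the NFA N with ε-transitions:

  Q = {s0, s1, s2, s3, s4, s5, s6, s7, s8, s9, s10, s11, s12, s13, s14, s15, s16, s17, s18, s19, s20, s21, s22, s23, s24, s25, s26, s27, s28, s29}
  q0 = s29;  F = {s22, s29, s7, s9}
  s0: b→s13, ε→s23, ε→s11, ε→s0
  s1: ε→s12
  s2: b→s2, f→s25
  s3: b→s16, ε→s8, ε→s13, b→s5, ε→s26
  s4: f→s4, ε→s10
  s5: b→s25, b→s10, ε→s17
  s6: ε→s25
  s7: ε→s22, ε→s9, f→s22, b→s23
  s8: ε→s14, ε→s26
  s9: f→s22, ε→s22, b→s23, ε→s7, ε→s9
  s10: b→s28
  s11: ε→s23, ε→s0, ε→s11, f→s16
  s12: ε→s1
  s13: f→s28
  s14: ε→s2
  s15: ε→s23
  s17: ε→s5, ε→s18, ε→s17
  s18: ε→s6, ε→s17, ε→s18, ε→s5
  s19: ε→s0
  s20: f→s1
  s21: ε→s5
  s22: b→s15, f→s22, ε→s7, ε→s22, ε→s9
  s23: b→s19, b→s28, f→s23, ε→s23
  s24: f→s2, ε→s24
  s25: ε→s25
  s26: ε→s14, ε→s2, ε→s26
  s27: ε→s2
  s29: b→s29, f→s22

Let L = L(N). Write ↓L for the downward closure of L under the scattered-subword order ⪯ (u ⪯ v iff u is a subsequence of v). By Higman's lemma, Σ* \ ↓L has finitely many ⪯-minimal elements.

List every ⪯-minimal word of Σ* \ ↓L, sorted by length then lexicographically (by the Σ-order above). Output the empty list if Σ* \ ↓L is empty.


|Q|=30, |F|=4, |δ|=66 (42 ε).
min D↑ (3 st, q0=0, F={2}): 0:b→0,f→1 1:b→2,f→1 2:b→2,f→2.
'fb': |S_i|=[12, 11, 8] end={s0,s11,s13,s15,s16,s19,s23,s28} rej; 2/2 single-dels accept.
1 minimals (antichain).

Antichain: [fb].


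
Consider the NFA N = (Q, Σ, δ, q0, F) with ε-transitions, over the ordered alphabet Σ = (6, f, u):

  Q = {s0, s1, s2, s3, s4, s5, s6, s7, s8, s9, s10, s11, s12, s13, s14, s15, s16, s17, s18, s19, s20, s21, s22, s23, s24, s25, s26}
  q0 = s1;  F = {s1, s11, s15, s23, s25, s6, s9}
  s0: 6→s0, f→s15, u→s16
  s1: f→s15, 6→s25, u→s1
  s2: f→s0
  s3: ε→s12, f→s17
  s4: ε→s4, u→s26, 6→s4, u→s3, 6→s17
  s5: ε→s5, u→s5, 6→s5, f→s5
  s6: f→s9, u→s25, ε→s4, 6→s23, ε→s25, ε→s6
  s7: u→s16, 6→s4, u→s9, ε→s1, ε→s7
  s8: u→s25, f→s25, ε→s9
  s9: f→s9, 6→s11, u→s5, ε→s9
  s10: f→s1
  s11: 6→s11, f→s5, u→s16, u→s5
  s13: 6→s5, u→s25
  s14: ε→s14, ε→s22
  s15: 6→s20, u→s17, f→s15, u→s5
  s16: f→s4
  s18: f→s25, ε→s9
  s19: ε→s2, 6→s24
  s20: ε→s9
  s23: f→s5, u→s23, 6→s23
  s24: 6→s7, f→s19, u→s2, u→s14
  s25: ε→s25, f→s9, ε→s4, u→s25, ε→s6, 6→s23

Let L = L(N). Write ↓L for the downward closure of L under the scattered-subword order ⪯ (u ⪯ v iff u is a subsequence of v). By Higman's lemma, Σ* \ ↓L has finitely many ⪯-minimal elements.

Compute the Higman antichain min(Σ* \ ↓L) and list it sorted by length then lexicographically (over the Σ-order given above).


|Q|=27, |F|=7, |δ|=68 (18 ε).
min D↑ (7 st, q0=0, F={5}): 0:6→1,f→2,u→0 1:6→3,f→4,u→1 2:6→4,f→2,u→5 3:6→3,f→5,u→3 4:6→6,f→4,u→5 5:6→5,f→5,u→5 6:6→6,f→5,u→5 [Hopcroft].
'fu': N↓-sim [15, 11, 7] end={s12,s16,s17,s26,s3,s4,s5} ∉↓L; 2/2 deletions ∈↓L.
'66f': |S_i|=[15, 13, 9, 6] end={s12,s17,s26,s3,s4,s5} ∉↓L; 3/3 deletions ∈↓L.
2 minimals (antichain).

A = [fu, 66f].


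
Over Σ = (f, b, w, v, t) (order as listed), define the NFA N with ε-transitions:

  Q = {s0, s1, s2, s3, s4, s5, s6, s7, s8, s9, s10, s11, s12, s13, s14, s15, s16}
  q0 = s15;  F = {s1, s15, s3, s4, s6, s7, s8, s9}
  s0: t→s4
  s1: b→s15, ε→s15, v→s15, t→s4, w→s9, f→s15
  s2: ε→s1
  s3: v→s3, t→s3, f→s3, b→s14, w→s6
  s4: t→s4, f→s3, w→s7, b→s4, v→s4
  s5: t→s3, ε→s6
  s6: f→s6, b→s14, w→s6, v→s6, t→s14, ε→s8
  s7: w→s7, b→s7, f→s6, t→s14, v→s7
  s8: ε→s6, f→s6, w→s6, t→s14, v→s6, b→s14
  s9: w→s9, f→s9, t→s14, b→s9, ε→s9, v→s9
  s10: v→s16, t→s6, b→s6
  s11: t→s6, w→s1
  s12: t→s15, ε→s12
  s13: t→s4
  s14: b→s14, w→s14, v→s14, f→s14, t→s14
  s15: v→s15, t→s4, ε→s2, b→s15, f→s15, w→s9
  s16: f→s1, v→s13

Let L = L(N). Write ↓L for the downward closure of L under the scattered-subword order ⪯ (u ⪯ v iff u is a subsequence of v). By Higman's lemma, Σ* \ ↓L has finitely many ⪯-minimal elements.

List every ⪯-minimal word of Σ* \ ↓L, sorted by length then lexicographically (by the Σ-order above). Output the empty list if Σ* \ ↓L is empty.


min(Σ*\↓L) = [wt, tfb].

|Q|=17, |F|=8, |δ|=64 (8 ε).
min D↑ (7 st, q0=0, F={3}): 0:f→0,b→0,w→1,v→0,t→2 1:f→1,b→1,w→1,v→1,t→3 2:f→4,b→2,w→5,v→2,t→2 3:f→3,b→3,w→3,v→3,t→3 4:f→4,b→3,w→6,v→4,t→4 5:f→6,b→5,w→5,v→5,t→3 6:f→6,b→3,w→6,v→6,t→3.
'wt': |S_i|=[10, 5, 1] end={s14} ∉↓L; 2/2 deletions ∈↓L.
'tfb': run [10, 6, 4, 1] end={s14} — reject; 3/3 del acc.
2 obstructions.


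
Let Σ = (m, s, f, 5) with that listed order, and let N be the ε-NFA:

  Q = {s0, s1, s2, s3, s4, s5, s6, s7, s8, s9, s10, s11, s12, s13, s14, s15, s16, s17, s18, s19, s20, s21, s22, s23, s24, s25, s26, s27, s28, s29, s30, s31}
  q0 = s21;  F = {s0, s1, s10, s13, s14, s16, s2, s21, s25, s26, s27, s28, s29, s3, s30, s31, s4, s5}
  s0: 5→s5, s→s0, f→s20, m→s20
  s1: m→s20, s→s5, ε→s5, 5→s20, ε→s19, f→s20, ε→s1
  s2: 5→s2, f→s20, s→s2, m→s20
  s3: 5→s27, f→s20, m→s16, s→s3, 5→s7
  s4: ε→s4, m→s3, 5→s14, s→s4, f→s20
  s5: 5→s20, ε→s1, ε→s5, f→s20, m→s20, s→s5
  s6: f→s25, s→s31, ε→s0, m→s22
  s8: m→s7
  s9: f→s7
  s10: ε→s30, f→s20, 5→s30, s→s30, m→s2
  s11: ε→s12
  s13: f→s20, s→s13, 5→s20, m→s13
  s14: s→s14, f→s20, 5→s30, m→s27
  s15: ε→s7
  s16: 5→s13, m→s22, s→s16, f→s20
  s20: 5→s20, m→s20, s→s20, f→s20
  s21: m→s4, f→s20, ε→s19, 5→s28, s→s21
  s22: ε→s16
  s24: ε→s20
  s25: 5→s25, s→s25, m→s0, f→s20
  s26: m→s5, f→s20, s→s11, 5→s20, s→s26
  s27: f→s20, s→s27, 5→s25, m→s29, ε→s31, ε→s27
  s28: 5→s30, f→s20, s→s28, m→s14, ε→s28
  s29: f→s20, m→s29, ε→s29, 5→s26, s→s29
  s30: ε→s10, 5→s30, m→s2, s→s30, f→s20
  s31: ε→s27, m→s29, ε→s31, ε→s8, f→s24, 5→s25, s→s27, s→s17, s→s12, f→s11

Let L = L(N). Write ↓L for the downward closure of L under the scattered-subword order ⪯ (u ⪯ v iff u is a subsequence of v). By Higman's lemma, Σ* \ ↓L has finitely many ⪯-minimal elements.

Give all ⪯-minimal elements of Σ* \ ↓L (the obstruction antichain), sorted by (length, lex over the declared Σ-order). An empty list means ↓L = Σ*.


Antichain: [f, 55mm, mmm55].

|Q|=32, |F|=18, |δ|=107 (21 ε).
min D↑ (16 st, q0=0, F={2}): 0:m→1,s→0,f→2,5→3 1:m→4,s→1,f→2,5→5 2:m→2,s→2,f→2,5→2 3:m→5,s→3,f→2,5→6 4:m→7,s→4,f→2,5→8 5:m→8,s→5,f→2,5→6 6:m→9,s→6,f→2,5→6 7:m→7,s→7,f→2,5→10 8:m→11,s→8,f→2,5→12 9:m→2,s→9,f→2,5→9 10:m→10,s→10,f→2,5→2 11:m→11,s→11,f→2,5→13 12:m→14,s→12,f→2,5→12 13:m→15,s→13,f→2,5→2 14:m→2,s→14,f→2,5→15 15:m→2,s→15,f→2,5→2 (ε-aug+det+¬).
'f': run [27, 4] end={s11,s12,s20,s24} ∉↓L; 1/1 del acc.
'55mm': run [27, 22, 12, 6, 1] end={s20} ∉↓L; 4/4 deletions ∈↓L.
'mmm55': |S_i|=[27, 25, 21, 13, 8, 1] end={s20} rej; 5/5 single-dels accept.
3 words, ⪯-incomp.


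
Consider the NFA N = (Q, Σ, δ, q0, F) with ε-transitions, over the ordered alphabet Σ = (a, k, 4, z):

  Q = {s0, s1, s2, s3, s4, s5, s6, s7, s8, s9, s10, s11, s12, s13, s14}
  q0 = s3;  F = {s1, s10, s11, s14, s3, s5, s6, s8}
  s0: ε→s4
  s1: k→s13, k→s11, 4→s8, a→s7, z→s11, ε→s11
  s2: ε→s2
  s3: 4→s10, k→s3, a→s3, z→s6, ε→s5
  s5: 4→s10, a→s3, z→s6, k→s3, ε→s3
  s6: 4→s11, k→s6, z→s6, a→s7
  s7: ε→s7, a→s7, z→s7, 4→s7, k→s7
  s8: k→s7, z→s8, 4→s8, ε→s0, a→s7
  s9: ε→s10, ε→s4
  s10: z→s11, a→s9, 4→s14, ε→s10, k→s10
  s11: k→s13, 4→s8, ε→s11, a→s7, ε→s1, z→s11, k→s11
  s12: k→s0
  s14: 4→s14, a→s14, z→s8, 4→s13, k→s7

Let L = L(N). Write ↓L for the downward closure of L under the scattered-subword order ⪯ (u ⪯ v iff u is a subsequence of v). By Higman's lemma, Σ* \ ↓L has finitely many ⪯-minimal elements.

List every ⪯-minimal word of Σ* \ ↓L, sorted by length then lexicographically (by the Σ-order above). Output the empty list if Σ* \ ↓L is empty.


|Q|=15, |F|=8, |δ|=52 (12 ε).
min D↑ (7 st, q0=0, F={5}): 0:a→0,k→0,4→1,z→2 1:a→1,k→1,4→3,z→4 2:a→5,k→2,4→4,z→2 3:a→3,k→5,4→3,z→6 4:a→5,k→4,4→6,z→4 5:a→5,k→5,4→5,z→5 6:a→5,k→5,4→6,z→6 (ε-aug+det+¬).
'za': N↓-sim [13, 8, 1] end={s7} rej; 2/2 deletions ∈↓L.
'44k': N↓-sim [13, 10, 6, 1] end={s7} — reject; 3/3 deletions ∈↓L.
2 obstructions.

A = [za, 44k].


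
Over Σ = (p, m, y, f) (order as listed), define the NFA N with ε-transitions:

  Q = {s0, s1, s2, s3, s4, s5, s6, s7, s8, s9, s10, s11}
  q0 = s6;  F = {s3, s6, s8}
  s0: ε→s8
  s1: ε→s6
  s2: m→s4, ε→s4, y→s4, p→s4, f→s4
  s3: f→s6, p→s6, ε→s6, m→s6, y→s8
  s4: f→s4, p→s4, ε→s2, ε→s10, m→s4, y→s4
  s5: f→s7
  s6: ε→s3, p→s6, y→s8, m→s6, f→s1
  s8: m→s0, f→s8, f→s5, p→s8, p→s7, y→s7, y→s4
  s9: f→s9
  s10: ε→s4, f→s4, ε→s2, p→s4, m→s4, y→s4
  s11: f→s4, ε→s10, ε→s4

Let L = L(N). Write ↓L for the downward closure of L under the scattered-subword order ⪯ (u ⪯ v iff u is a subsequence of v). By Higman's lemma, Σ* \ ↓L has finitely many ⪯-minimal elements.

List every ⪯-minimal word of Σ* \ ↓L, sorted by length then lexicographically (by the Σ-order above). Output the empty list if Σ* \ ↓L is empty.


A = [yy].

|Q|=12, |F|=3, |δ|=41 (11 ε).
min D↑ (3 st, q0=0, F={2}): 0:p→0,m→0,y→1,f→0 1:p→1,m→1,y→2,f→1 2:p→2,m→2,y→2,f→2 (ε-aug+det+¬).
'yy': run [10, 7, 4] end={s10,s2,s4,s7} rej; 2/2 single-dels accept.
1 words, ⪯-incomp.


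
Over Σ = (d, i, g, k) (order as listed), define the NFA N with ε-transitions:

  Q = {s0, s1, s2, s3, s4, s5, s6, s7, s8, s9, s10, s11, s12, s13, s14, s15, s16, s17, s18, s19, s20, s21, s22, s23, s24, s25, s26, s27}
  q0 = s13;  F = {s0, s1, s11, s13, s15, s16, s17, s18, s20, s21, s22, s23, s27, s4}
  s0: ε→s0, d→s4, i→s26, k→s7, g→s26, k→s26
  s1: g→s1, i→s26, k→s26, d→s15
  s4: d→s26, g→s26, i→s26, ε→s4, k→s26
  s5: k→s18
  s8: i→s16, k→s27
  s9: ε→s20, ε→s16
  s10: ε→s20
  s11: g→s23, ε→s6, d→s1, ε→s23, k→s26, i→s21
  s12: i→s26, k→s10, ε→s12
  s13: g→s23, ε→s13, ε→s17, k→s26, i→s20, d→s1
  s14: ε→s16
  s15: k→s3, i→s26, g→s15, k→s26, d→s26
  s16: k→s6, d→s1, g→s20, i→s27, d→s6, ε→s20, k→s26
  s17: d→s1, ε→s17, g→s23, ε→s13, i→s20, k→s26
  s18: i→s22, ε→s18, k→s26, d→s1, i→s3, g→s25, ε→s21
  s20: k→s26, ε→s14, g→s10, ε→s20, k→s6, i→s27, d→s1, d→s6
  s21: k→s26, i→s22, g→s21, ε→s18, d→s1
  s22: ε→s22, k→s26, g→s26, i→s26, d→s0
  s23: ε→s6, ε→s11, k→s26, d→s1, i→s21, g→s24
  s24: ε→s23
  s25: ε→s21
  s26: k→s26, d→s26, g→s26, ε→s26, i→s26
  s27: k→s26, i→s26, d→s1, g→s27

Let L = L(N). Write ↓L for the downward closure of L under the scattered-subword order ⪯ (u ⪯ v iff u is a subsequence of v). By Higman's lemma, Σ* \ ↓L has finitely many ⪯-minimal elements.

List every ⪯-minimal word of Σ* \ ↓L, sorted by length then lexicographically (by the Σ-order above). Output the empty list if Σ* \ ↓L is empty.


|Q|=28, |F|=14, |δ|=97 (25 ε).
min D↑ (11 st, q0=0, F={4}): 0:d→1,i→2,g→3,k→4 1:d→5,i→4,g→1,k→4 2:d→1,i→6,g→2,k→4 3:d→1,i→7,g→3,k→4 4:d→4,i→4,g→4,k→4 5:d→4,i→4,g→5,k→4 6:d→1,i→4,g→6,k→4 7:d→1,i→8,g→7,k→4 8:d→9,i→4,g→4,k→4 9:d→10,i→4,g→4,k→4 10:d→4,i→4,g→4,k→4 (ε-aug+det+¬).
'k': run [22, 4] end={s26,s3,s6,s7} ∉↓L; 1/1 single-dels accept.
'di': N↓-sim [22, 8, 1] end={s26} ∉↓L; 2/2 deletions ∈↓L.
'ddd': |S_i|=[22, 8, 4, 1] end={s26} ∉↓L; 3/3 single-dels accept.
'iii': |S_i|=[22, 17, 9, 1] end={s26} rej; 3/3 single-dels accept.
'giig': |S_i|=[22, 20, 12, 6, 1] end={s26} rej; 4/4 del acc.
5 obstructions.

min(Σ*\↓L) = [k, di, ddd, iii, giig].


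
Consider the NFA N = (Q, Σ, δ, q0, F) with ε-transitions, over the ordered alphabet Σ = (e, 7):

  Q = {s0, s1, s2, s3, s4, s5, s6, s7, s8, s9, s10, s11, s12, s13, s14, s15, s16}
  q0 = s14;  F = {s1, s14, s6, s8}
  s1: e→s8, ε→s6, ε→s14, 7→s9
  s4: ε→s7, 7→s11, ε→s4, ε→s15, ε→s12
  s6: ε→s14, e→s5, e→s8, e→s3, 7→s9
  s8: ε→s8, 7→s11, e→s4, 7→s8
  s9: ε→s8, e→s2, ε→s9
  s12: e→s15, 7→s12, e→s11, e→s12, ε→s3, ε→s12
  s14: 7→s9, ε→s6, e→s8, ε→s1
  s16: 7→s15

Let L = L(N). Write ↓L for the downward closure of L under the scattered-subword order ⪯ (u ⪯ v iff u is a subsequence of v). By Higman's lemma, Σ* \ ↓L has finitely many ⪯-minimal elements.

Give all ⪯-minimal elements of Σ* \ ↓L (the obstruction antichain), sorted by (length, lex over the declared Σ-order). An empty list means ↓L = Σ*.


|Q|=17, |F|=4, |δ|=32 (14 ε).
min D↑ (3 st, q0=0, F={2}): 0:e→1,7→1 1:e→2,7→1 2:e→2,7→2 [Hopcroft].
'ee': |S_i|=[13, 9, 6] end={s11,s12,s15,s3,s4,s7} — reject; 2/2 single-dels accept.
'7e': N↓-sim [13, 9, 7] end={s11,s12,s15,s2,s3,s4,s7} — reject; 2/2 deletions ∈↓L.
2 obstructions.

A = [ee, 7e].


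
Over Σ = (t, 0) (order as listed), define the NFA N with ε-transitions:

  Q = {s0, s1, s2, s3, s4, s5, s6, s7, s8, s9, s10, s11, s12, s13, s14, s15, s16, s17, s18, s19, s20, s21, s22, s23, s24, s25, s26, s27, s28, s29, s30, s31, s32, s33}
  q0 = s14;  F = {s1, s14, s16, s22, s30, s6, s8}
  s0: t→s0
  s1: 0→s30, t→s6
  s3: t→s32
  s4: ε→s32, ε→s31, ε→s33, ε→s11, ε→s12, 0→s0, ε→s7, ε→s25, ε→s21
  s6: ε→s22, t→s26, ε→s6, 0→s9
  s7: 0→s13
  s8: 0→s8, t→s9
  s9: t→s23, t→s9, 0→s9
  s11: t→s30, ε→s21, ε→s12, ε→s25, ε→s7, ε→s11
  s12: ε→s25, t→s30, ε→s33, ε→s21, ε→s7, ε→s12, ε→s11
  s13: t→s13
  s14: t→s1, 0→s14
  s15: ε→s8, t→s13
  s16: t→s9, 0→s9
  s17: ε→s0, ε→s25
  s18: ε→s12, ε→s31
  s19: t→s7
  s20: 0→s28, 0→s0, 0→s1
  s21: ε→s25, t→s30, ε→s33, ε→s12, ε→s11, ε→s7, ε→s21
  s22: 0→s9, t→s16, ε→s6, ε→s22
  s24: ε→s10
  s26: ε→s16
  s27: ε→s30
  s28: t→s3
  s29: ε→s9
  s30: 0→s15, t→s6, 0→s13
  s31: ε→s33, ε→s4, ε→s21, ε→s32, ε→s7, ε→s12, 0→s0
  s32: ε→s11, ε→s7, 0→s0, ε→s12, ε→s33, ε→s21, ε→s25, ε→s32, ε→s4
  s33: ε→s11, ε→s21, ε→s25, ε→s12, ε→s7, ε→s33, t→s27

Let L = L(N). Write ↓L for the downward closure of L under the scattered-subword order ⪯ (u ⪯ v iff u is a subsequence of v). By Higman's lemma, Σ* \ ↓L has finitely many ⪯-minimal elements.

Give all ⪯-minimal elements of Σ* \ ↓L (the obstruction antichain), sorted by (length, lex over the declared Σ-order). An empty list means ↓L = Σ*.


|Q|=34, |F|=7, |δ|=93 (58 ε).
min D↑ (7 st, q0=0, F={5}): 0:t→1,0→0 1:t→2,0→3 2:t→4,0→5 3:t→2,0→6 4:t→5,0→5 5:t→5,0→5 6:t→5,0→6 (ε-aug+det+¬).
'tt0': |S_i|=[12, 11, 7, 2] end={s23,s9} rej; 3/3 del acc.
'tttt': N↓-sim [12, 11, 7, 5, 3] end={s13,s23,s9} rej; 4/4 deletions ∈↓L.
't00t': N↓-sim [12, 11, 10, 5, 3] end={s13,s23,s9} — reject; 4/4 del acc.
3 minimals (antichain).

A = [tt0, tttt, t00t].


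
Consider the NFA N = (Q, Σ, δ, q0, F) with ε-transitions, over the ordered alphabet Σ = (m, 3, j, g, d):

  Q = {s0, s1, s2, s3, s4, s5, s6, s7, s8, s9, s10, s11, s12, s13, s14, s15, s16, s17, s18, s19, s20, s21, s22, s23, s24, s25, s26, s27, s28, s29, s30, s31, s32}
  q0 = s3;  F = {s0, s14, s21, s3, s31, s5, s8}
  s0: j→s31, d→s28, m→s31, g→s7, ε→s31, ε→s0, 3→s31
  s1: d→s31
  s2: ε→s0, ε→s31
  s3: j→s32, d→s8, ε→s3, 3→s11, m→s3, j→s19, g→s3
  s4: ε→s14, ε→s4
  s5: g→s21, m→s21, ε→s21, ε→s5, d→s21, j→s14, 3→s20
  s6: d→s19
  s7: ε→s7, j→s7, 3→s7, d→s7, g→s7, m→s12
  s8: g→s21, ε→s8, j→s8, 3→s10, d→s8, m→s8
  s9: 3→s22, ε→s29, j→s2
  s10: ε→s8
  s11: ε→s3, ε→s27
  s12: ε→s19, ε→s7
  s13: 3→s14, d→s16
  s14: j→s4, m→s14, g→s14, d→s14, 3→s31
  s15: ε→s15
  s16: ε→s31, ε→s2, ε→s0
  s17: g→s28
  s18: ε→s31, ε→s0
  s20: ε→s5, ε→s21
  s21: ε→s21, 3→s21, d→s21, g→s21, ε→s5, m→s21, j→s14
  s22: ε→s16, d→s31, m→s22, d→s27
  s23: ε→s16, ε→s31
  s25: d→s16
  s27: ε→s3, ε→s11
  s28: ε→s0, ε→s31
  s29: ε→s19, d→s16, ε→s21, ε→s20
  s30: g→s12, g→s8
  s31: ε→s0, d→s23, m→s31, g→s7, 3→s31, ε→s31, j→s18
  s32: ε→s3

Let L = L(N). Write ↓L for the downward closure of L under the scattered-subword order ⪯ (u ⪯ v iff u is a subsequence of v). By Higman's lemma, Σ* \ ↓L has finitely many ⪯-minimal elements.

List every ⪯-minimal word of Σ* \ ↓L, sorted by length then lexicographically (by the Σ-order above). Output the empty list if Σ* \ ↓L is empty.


Antichain: [dgj3g].

|Q|=33, |F|=7, |δ|=95 (40 ε).
min D↑ (6 st, q0=0, F={5}): 0:m→0,3→0,j→0,g→0,d→1 1:m→1,3→1,j→1,g→2,d→1 2:m→2,3→2,j→3,g→2,d→2 3:m→3,3→4,j→3,g→3,d→3 4:m→4,3→4,j→4,g→5,d→4 5:m→5,3→5,j→5,g→5,d→5.
'dgj3g': run [21, 17, 15, 12, 10, 3] end={s12,s19,s7} ∉↓L; 5/5 single-dels accept.
1 words, ⪯-incomp.


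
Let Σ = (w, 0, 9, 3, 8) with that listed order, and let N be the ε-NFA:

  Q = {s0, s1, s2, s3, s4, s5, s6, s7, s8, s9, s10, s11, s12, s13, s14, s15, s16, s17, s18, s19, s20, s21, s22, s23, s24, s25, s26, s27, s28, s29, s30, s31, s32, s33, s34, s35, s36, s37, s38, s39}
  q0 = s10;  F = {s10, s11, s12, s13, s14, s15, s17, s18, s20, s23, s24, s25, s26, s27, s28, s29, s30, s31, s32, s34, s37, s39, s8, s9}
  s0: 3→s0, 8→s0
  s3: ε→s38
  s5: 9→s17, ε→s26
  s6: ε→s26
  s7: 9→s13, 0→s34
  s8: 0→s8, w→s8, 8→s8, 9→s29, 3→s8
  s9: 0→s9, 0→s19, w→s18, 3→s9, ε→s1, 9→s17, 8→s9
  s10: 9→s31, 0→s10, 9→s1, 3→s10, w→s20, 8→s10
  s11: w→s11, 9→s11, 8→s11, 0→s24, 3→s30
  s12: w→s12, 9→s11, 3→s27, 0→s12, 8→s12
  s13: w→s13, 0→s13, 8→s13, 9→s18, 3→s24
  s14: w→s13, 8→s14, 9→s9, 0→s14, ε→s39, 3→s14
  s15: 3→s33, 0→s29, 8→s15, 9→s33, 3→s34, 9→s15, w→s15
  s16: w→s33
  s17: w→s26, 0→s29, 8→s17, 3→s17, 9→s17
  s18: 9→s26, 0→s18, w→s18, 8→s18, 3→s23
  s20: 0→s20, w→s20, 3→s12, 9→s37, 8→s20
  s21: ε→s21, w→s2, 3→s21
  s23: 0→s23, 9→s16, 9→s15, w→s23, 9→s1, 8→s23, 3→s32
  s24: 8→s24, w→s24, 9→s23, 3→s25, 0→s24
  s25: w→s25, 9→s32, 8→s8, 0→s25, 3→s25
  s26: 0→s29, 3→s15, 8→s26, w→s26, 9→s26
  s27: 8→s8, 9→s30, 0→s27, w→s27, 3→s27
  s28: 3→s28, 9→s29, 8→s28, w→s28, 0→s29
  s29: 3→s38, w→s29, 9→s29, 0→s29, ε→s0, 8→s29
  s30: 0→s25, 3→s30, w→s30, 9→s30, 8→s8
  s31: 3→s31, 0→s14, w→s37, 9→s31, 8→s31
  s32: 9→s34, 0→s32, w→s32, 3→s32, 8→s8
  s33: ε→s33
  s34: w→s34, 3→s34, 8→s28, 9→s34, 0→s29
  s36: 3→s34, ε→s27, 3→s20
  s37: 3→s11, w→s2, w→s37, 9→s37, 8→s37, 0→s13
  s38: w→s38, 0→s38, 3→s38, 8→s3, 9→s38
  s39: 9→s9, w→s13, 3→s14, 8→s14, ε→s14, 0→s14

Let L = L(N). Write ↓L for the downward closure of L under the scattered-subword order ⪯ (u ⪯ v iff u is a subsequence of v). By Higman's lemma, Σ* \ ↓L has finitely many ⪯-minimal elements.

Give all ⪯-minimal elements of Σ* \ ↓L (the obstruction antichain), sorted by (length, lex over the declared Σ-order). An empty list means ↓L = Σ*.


A = [w33893, 909903].

|Q|=40, |F|=24, |δ|=152 (10 ε).
min D↑ (24 st, q0=0, F={21}): 0:w→1,0→0,9→2,3→0,8→0 1:w→1,0→1,9→3,3→4,8→1 2:w→3,0→5,9→2,3→2,8→2 3:w→3,0→6,9→3,3→7,8→3 4:w→4,0→4,9→7,3→8,8→4 5:w→6,0→5,9→9,3→5,8→5 6:w→6,0→6,9→10,3→11,8→6 7:w→7,0→11,9→7,3→12,8→7 8:w→8,0→8,9→12,3→8,8→13 9:w→10,0→9,9→14,3→9,8→9 10:w→10,0→10,9→15,3→16,8→10 11:w→11,0→11,9→16,3→17,8→11 12:w→12,0→17,9→12,3→12,8→13 13:w→13,0→13,9→18,3→13,8→13 14:w→15,0→18,9→14,3→14,8→14 15:w→15,0→18,9→15,3→19,8→15 16:w→16,0→16,9→19,3→20,8→16 17:w→17,0→17,9→20,3→17,8→13 18:w→18,0→18,9→18,3→21,8→18 19:w→19,0→18,9→19,3→22,8→19 20:w→20,0→20,9→22,3→20,8→13 21:w→21,0→21,9→21,3→21,8→21 22:w→22,0→18,9→22,3→22,8→23 23:w→23,0→18,9→18,3→23,8→23 [Hopcroft].
'w33893': |S_i|=[32, 25, 19, 12, 6, 4, 3] end={s0,s3,s38} ∉↓L; 6/6 single-dels accept.
'909903': N↓-sim [32, 28, 23, 18, 12, 4, 3] end={s0,s3,s38} rej; 6/6 single-dels accept.
2 obstructions.


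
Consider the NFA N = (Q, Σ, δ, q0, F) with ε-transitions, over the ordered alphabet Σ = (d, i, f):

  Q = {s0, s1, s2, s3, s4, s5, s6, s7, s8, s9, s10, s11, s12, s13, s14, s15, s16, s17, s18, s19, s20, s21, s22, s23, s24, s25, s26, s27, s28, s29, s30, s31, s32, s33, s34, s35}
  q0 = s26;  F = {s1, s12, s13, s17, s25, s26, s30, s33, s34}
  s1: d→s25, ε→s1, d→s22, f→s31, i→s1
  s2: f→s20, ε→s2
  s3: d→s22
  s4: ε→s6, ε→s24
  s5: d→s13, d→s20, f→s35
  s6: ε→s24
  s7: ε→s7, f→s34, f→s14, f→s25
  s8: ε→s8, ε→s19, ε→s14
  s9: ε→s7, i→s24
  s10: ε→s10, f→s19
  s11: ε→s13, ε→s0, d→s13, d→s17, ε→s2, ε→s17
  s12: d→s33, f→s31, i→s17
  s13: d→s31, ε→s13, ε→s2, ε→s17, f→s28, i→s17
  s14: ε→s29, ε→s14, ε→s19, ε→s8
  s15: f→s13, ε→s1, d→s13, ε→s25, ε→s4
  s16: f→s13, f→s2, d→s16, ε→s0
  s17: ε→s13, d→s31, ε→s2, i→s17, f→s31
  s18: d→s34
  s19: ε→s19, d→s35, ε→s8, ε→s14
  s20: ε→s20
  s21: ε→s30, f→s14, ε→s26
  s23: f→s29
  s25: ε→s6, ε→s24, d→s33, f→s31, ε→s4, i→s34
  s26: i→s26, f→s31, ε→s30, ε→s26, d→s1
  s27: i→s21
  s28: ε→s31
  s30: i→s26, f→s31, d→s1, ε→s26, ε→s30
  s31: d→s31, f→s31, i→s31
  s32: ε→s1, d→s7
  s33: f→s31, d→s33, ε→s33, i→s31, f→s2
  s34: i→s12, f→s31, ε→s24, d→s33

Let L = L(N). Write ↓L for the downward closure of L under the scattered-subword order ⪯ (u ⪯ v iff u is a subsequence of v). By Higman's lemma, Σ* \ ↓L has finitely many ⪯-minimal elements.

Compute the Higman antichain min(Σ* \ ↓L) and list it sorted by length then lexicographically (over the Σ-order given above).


|Q|=36, |F|=9, |δ|=100 (45 ε).
min D↑ (8 st, q0=0, F={2}): 0:d→1,i→0,f→2 1:d→3,i→1,f→2 2:d→2,i→2,f→2 3:d→4,i→5,f→2 4:d→4,i→2,f→2 5:d→4,i→6,f→2 6:d→4,i→7,f→2 7:d→2,i→7,f→2 (ε-aug+det+¬).
'f': |S_i|=[17, 4] end={s2,s20,s28,s31} — reject; 1/1 single-dels accept.
'dddi': N↓-sim [17, 15, 14, 4, 1] end={s31} rej; 4/4 del acc.
'ddiiid': |S_i|=[17, 15, 14, 10, 8, 6, 1] end={s31} ∉↓L; 6/6 single-dels accept.
3 obstructions.

Antichain: [f, dddi, ddiiid].


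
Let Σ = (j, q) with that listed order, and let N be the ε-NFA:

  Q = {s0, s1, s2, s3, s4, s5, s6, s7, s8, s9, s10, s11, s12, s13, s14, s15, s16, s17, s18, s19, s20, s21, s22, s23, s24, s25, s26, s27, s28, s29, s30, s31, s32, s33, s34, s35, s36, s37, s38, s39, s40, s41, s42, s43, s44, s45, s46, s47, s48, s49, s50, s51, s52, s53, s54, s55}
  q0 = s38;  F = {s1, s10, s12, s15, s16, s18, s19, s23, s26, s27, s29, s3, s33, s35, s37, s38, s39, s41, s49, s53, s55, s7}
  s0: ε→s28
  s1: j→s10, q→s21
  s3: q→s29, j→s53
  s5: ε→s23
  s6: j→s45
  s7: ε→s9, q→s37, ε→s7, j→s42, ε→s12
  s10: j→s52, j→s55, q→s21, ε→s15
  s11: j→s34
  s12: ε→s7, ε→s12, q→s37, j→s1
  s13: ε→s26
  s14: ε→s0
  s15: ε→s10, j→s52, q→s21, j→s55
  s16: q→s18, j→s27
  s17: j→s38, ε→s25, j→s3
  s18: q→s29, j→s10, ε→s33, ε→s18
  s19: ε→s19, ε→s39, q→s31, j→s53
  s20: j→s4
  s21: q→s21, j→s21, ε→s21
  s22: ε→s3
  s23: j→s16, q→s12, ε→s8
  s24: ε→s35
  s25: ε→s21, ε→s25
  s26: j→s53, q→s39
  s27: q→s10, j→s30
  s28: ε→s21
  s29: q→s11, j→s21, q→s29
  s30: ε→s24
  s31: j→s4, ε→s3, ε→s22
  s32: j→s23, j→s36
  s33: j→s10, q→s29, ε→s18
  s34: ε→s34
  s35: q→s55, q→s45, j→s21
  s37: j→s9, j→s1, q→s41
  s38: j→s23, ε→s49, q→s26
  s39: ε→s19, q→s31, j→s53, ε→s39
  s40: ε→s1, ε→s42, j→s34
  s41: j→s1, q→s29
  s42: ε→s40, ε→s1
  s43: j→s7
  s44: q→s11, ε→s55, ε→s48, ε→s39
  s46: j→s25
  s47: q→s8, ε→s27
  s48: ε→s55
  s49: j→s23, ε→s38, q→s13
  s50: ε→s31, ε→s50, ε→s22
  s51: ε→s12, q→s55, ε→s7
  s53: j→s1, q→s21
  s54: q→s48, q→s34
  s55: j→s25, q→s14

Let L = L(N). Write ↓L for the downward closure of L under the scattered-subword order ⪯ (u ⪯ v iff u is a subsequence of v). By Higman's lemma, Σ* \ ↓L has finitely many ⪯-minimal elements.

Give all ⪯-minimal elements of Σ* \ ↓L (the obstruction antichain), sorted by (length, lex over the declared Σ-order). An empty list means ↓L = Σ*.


|Q|=56, |F|=22, |δ|=113 (46 ε).
min D↑ (18 st, q0=0, F={11}): 0:j→1,q→2 1:j→3,q→4 2:j→5,q→6 3:j→7,q→8 4:j→9,q→10 5:j→9,q→11 6:j→5,q→12 7:j→13,q→14 8:j→14,q→15 9:j→14,q→11 10:j→9,q→16 11:j→11,q→11 12:j→5,q→15 13:j→11,q→17 14:j→17,q→11 15:j→11,q→15 16:j→9,q→15 17:j→11,q→11.
'qjq': run [41, 32, 16, 4] end={s0,s14,s21,s28} — reject; 3/3 deletions ∈↓L.
'jjjjj': N↓-sim [41, 32, 24, 15, 11, 2] end={s21,s25} — reject; 5/5 deletions ∈↓L.
'jjjqq': N↓-sim [41, 32, 24, 15, 10, 4] end={s0,s14,s21,s28} ∉↓L; 5/5 deletions ∈↓L.
'jjqqj': N↓-sim [41, 32, 24, 15, 7, 2] end={s21,s34} ∉↓L; 5/5 single-dels accept.
'qqqqj': run [41, 32, 23, 19, 7, 2] end={s21,s34} ∉↓L; 5/5 single-dels accept.
5 minimals (antichain).

Antichain: [qjq, jjjjj, jjjqq, jjqqj, qqqqj].


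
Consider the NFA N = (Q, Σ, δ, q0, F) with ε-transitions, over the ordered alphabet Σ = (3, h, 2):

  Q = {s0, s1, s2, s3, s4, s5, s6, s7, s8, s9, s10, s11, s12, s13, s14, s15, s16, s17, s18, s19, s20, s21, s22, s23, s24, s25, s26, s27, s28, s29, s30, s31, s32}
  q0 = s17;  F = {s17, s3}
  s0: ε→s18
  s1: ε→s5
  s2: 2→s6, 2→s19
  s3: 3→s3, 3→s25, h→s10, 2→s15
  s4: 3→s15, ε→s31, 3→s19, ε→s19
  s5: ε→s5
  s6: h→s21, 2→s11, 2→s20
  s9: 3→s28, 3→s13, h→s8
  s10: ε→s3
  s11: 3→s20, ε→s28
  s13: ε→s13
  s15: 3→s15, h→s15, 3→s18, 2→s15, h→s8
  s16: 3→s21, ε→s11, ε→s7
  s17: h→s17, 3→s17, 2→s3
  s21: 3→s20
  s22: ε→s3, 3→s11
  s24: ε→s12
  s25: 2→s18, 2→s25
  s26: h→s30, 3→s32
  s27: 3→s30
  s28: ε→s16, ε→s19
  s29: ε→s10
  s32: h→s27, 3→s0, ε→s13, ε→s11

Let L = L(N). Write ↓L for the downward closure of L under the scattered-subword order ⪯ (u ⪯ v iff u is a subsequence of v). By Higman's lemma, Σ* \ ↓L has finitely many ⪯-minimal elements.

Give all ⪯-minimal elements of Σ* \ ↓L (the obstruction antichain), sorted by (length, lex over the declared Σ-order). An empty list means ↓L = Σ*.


|Q|=33, |F|=2, |δ|=50 (17 ε).
min D↑ (3 st, q0=0, F={2}): 0:3→0,h→0,2→1 1:3→1,h→1,2→2 2:3→2,h→2,2→2 [Hopcroft].
'22': |S_i|=[7, 6, 4] end={s15,s18,s25,s8} — reject; 2/2 deletions ∈↓L.
1 words, ⪯-incomp.

min(Σ*\↓L) = [22].


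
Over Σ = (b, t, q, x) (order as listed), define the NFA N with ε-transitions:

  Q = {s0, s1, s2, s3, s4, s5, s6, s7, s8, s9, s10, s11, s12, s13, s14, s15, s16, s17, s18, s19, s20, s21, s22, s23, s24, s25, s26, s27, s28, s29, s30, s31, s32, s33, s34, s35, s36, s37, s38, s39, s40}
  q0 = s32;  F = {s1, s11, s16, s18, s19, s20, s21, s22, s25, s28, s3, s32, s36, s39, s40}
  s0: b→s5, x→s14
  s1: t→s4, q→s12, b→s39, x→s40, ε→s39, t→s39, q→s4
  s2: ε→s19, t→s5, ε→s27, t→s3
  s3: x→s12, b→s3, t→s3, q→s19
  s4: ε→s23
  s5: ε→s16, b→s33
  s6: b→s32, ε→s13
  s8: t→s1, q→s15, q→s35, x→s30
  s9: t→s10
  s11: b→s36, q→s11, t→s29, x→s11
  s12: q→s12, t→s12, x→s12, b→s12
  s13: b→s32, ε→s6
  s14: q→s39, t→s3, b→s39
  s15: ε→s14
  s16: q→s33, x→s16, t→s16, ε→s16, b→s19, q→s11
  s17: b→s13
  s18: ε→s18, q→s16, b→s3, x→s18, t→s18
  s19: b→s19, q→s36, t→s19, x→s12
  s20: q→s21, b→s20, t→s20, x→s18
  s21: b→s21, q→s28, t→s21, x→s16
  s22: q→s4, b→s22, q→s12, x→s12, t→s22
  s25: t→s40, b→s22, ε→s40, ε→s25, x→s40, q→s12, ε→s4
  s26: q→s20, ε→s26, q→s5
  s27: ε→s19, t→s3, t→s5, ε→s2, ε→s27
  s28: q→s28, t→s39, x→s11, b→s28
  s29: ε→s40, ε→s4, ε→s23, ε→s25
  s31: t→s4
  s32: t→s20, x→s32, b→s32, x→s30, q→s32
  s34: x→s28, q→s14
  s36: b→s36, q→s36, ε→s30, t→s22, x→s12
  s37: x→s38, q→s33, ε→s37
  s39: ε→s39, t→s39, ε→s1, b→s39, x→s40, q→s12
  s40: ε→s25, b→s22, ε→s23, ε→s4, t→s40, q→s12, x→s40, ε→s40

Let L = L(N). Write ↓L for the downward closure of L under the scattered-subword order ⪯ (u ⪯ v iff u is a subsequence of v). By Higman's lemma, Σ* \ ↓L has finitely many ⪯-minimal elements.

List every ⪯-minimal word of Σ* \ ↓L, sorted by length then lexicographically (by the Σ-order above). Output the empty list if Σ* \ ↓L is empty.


|Q|=41, |F|=15, |δ|=123 (29 ε).
min D↑ (14 st, q0=0, F={10}): 0:b→0,t→1,q→0,x→0 1:b→1,t→1,q→2,x→3 2:b→2,t→2,q→4,x→5 3:b→6,t→3,q→5,x→3 4:b→4,t→7,q→4,x→8 5:b→9,t→5,q→8,x→5 6:b→6,t→6,q→9,x→10 7:b→7,t→7,q→10,x→11 8:b→12,t→11,q→8,x→8 9:b→9,t→9,q→12,x→10 10:b→10,t→10,q→10,x→10 11:b→13,t→11,q→10,x→11 12:b→12,t→13,q→12,x→10 13:b→13,t→13,q→10,x→10.
'txbx': run [21, 20, 15, 8, 1] end={s12} — reject; 4/4 del acc.
'tqqtq': run [21, 20, 17, 14, 9, 3] end={s12,s23,s4} ∉↓L; 5/5 single-dels accept.
2 minimals (antichain).

Antichain: [txbx, tqqtq].


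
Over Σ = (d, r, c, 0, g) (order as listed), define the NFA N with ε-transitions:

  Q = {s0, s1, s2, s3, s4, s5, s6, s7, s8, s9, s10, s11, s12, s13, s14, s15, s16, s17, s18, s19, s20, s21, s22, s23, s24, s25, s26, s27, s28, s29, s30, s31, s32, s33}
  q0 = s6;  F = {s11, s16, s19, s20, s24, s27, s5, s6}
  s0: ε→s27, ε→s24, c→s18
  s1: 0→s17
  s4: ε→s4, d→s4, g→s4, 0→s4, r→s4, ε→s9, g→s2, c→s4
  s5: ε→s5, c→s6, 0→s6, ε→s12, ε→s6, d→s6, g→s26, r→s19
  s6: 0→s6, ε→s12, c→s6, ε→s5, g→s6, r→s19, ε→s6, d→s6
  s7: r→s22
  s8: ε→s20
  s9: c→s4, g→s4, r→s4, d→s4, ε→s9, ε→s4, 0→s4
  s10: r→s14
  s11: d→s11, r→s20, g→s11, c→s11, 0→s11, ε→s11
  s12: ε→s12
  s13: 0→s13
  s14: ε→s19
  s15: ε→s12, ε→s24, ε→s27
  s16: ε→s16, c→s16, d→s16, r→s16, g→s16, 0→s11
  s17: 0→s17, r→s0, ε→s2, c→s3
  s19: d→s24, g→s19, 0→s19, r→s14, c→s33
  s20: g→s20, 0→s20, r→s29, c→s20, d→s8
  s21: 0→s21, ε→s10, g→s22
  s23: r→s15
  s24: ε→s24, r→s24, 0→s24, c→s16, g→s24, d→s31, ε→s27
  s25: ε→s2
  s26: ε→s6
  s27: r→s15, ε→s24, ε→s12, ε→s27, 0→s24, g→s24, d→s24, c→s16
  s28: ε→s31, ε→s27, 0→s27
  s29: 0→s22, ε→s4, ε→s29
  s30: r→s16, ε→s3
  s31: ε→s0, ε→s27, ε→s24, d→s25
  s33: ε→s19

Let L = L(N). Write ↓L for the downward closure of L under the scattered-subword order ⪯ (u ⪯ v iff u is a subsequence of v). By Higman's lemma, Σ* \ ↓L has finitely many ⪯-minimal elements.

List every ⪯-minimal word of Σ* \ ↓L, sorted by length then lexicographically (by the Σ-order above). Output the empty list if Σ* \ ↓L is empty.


|Q|=34, |F|=8, |δ|=104 (38 ε).
min D↑ (7 st, q0=0, F={6}): 0:d→0,r→1,c→0,0→0,g→0 1:d→2,r→1,c→1,0→1,g→1 2:d→2,r→2,c→3,0→2,g→2 3:d→3,r→3,c→3,0→4,g→3 4:d→4,r→5,c→4,0→4,g→4 5:d→5,r→6,c→5,0→5,g→5 6:d→6,r→6,c→6,0→6,g→6 [Hopcroft].
'rdc0rr': |S_i|=[23, 20, 17, 10, 8, 7, 5] end={s2,s22,s29,s4,s9} — reject; 6/6 deletions ∈↓L.
1 minimals (antichain).

min(Σ*\↓L) = [rdc0rr].


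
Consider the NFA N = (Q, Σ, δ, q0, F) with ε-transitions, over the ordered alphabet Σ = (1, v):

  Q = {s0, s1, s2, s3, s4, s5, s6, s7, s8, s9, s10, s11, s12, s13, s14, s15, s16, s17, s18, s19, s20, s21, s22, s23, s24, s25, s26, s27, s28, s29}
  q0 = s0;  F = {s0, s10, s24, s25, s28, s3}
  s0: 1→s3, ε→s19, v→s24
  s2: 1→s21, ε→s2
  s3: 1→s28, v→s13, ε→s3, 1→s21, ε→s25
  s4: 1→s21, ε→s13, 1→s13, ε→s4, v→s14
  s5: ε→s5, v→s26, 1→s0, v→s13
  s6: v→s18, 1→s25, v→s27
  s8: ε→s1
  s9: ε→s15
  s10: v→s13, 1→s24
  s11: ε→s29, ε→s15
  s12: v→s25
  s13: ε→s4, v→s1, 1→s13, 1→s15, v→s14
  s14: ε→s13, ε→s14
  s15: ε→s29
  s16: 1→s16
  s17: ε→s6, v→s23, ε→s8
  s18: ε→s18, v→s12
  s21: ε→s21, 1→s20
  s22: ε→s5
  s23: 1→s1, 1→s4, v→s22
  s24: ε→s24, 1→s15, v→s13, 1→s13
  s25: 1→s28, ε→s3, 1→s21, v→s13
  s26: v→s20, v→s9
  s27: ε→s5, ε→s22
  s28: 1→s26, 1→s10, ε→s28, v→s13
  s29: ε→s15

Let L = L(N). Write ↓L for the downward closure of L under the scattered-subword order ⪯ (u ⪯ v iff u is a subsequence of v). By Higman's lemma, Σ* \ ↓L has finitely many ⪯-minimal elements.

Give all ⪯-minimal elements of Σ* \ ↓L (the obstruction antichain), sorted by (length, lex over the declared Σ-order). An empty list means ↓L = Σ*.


A = [1v, v1, vv, 11111].

|Q|=30, |F|=6, |δ|=66 (26 ε).
min D↑ (6 st, q0=0, F={4}): 0:1→1,v→2 1:1→3,v→4 2:1→4,v→4 3:1→5,v→4 4:1→4,v→4 5:1→2,v→4 (ε-aug+det+¬).
'1v': run [17, 15, 9] end={s1,s13,s14,s15,s20,s21,s29,s4,s9} rej; 2/2 single-dels accept.
'v1': N↓-sim [17, 10, 8] end={s1,s13,s14,s15,s20,s21,s29,s4} rej; 2/2 del acc.
'vv': N↓-sim [17, 10, 8] end={s1,s13,s14,s15,s20,s21,s29,s4} — reject; 2/2 single-dels accept.
'11111': |S_i|=[17, 15, 13, 12, 9, 8] end={s1,s13,s14,s15,s20,s21,s29,s4} — reject; 5/5 del acc.
4 minimals (antichain).
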